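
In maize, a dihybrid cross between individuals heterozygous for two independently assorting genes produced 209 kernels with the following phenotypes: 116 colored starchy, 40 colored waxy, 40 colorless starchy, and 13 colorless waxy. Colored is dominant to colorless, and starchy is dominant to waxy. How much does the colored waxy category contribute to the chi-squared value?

0.017

A dihybrid F₂ with independent assortment and complete dominance at both loci gives a 9:3:3:1 phenotypic ratio.
The 9:3:3:1 ratio has 16 parts, so with N = 209 the expected counts are:
  colored starchy: 209 × 9/16 = 117.5625
  colored waxy: 209 × 3/16 = 39.1875
  colorless starchy: 209 × 3/16 = 39.1875
  colorless waxy: 209 × 1/16 = 13.0625
Contribution of colored waxy: (40 − 39.1875)² / 39.1875 = 0.0168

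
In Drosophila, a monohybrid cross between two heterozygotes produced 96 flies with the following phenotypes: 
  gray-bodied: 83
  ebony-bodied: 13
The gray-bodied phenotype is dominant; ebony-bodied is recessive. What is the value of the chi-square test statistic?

6.722

For a monohybrid cross between heterozygotes with complete dominance, the expected phenotypic ratio is 3:1.
The 3:1 ratio has 4 parts, so with N = 96 the expected counts are:
  gray-bodied: 96 × 3/4 = 72
  ebony-bodied: 96 × 1/4 = 24
χ² = Σ (O − E)² / E
  gray-bodied: (83 − 72)² / 72 = 1.6806
  ebony-bodied: (13 − 24)² / 24 = 5.0417
χ² = 1.6806 + 5.0417 = 6.7223 ≈ 6.722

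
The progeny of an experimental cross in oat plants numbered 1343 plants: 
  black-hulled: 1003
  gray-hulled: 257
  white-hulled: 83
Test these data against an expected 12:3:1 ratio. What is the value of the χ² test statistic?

0.135

Total ratio parts = 16. Expected numbers out of 1343:
  black-hulled: 1343 × 12/16 = 1007.25
  gray-hulled: 1343 × 3/16 = 251.8125
  white-hulled: 1343 × 1/16 = 83.9375
χ² = Σ (O − E)² / E
  black-hulled: (1003 − 1007.25)² / 1007.25 = 0.0179
  gray-hulled: (257 − 251.8125)² / 251.8125 = 0.1069
  white-hulled: (83 − 83.9375)² / 83.9375 = 0.0105
χ² = 0.0179 + 0.1069 + 0.0105 = 0.1353 ≈ 0.135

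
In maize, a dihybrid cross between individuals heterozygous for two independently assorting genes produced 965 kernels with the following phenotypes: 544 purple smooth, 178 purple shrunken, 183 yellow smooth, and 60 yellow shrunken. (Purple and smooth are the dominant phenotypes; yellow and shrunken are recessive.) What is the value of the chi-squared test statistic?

A dihybrid F₂ with independent assortment and complete dominance at both loci gives a 9:3:3:1 phenotypic ratio.
Total ratio parts = 16. Expected numbers out of 965:
  purple smooth: 965 × 9/16 = 542.8125
  purple shrunken: 965 × 3/16 = 180.9375
  yellow smooth: 965 × 3/16 = 180.9375
  yellow shrunken: 965 × 1/16 = 60.3125
χ² = Σ (O − E)² / E
  purple smooth: (544 − 542.8125)² / 542.8125 = 0.0026
  purple shrunken: (178 − 180.9375)² / 180.9375 = 0.0477
  yellow smooth: (183 − 180.9375)² / 180.9375 = 0.0235
  yellow shrunken: (60 − 60.3125)² / 60.3125 = 0.0016
χ² = 0.0026 + 0.0477 + 0.0235 + 0.0016 = 0.0754 ≈ 0.075

0.075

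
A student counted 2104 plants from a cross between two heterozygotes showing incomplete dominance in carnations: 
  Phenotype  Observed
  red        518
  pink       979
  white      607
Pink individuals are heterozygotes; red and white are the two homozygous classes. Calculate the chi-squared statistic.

17.661

With incomplete dominance, a heterozygote × heterozygote cross gives a 1:2:1 phenotypic ratio.
The 1:2:1 ratio has 4 parts, so with N = 2104 the expected counts are:
  red: 2104 × 1/4 = 526
  pink: 2104 × 2/4 = 1052
  white: 2104 × 1/4 = 526
χ² = Σ (O − E)² / E
  red: (518 − 526)² / 526 = 0.1217
  pink: (979 − 1052)² / 1052 = 5.0656
  white: (607 − 526)² / 526 = 12.4734
χ² = 0.1217 + 5.0656 + 12.4734 = 17.6607 ≈ 17.661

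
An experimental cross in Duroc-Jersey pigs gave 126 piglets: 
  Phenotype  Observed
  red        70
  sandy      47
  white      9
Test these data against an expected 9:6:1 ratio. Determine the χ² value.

0.173

Total ratio parts = 16. Expected numbers out of 126:
  red: 126 × 9/16 = 70.875
  sandy: 126 × 6/16 = 47.25
  white: 126 × 1/16 = 7.875
χ² = Σ (O − E)² / E
  red: (70 − 70.875)² / 70.875 = 0.0108
  sandy: (47 − 47.25)² / 47.25 = 0.0013
  white: (9 − 7.875)² / 7.875 = 0.1607
χ² = 0.0108 + 0.0013 + 0.1607 = 0.1728 ≈ 0.173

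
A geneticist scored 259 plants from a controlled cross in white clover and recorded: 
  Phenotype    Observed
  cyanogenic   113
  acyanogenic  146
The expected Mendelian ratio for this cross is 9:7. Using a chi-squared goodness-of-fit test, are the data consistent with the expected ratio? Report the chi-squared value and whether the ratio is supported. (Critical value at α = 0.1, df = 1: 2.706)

The 9:7 ratio has 16 parts, so with N = 259 the expected counts are:
  cyanogenic: 259 × 9/16 = 145.6875
  acyanogenic: 259 × 7/16 = 113.3125
χ² = Σ (O − E)² / E
  cyanogenic: (113 − 145.6875)² / 145.6875 = 7.3340
  acyanogenic: (146 − 113.3125)² / 113.3125 = 9.4294
χ² = 7.3340 + 9.4294 = 16.7634 ≈ 16.763
Degrees of freedom = 2 − 1 = 1; critical value at α = 0.1 is 2.706.
Since 16.763 > 2.706, we reject the null hypothesis — the data do not fit the 9:7 ratio.

16.763; not consistent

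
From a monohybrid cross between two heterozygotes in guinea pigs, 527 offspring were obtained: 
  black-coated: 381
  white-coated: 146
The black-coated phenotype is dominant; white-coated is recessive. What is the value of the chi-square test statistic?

For a monohybrid cross between heterozygotes with complete dominance, the expected phenotypic ratio is 3:1.
Total ratio parts = 4. Expected numbers out of 527:
  black-coated: 527 × 3/4 = 395.25
  white-coated: 527 × 1/4 = 131.75
χ² = Σ (O − E)² / E
  black-coated: (381 − 395.25)² / 395.25 = 0.5138
  white-coated: (146 − 131.75)² / 131.75 = 1.5413
χ² = 0.5138 + 1.5413 = 2.0551 ≈ 2.055

2.055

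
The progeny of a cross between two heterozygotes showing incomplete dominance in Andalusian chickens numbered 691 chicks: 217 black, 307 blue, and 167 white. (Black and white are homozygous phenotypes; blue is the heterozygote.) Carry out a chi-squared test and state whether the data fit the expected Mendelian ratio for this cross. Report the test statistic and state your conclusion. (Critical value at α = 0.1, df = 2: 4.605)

With incomplete dominance, a heterozygote × heterozygote cross gives a 1:2:1 phenotypic ratio.
Total ratio parts = 4. Expected numbers out of 691:
  black: 691 × 1/4 = 172.75
  blue: 691 × 2/4 = 345.5
  white: 691 × 1/4 = 172.75
χ² = Σ (O − E)² / E
  black: (217 − 172.75)² / 172.75 = 11.3347
  blue: (307 − 345.5)² / 345.5 = 4.2902
  white: (167 − 172.75)² / 172.75 = 0.1914
χ² = 11.3347 + 4.2902 + 0.1914 = 15.8163 ≈ 15.816
Degrees of freedom = 3 − 1 = 2; critical value at α = 0.1 is 4.605.
Since 15.816 > 4.605, we reject the null hypothesis — the data do not fit the 1:2:1 ratio.

15.816; not consistent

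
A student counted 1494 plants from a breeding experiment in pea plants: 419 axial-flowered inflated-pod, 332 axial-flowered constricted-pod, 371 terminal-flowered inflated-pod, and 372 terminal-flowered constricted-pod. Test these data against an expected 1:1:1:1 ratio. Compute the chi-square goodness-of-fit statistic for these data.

10.177

The 1:1:1:1 ratio has 4 parts, so with N = 1494 the expected counts are:
  axial-flowered inflated-pod: 1494 × 1/4 = 373.5
  axial-flowered constricted-pod: 1494 × 1/4 = 373.5
  terminal-flowered inflated-pod: 1494 × 1/4 = 373.5
  terminal-flowered constricted-pod: 1494 × 1/4 = 373.5
χ² = Σ (O − E)² / E
  axial-flowered inflated-pod: (419 − 373.5)² / 373.5 = 5.5428
  axial-flowered constricted-pod: (332 − 373.5)² / 373.5 = 4.6111
  terminal-flowered inflated-pod: (371 − 373.5)² / 373.5 = 0.0167
  terminal-flowered constricted-pod: (372 − 373.5)² / 373.5 = 0.0060
χ² = 5.5428 + 4.6111 + 0.0167 + 0.0060 = 10.1766 ≈ 10.177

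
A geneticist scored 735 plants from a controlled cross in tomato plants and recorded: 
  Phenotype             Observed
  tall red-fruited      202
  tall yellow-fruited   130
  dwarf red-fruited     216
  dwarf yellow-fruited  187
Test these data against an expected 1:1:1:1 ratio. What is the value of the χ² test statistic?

23.253

Under the 1:1:1:1 hypothesis (Σ ratio = 4, N = 735):
  tall red-fruited: 735 × 1/4 = 183.75
  tall yellow-fruited: 735 × 1/4 = 183.75
  dwarf red-fruited: 735 × 1/4 = 183.75
  dwarf yellow-fruited: 735 × 1/4 = 183.75
χ² = Σ (O − E)² / E
  tall red-fruited: (202 − 183.75)² / 183.75 = 1.8126
  tall yellow-fruited: (130 − 183.75)² / 183.75 = 15.7228
  dwarf red-fruited: (216 − 183.75)² / 183.75 = 5.6602
  dwarf yellow-fruited: (187 − 183.75)² / 183.75 = 0.0575
χ² = 1.8126 + 15.7228 + 5.6602 + 0.0575 = 23.2531 ≈ 23.253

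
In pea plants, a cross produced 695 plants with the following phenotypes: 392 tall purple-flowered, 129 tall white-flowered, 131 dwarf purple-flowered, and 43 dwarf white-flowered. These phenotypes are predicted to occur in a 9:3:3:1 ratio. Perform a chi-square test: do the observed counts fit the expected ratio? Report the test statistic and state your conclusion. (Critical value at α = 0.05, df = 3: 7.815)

0.024; consistent

Expected counts for N = 695 under a 9:3:3:1 ratio (total parts = 16):
  tall purple-flowered: 695 × 9/16 = 390.9375
  tall white-flowered: 695 × 3/16 = 130.3125
  dwarf purple-flowered: 695 × 3/16 = 130.3125
  dwarf white-flowered: 695 × 1/16 = 43.4375
χ² = Σ (O − E)² / E
  tall purple-flowered: (392 − 390.9375)² / 390.9375 = 0.0029
  tall white-flowered: (129 − 130.3125)² / 130.3125 = 0.0132
  dwarf purple-flowered: (131 − 130.3125)² / 130.3125 = 0.0036
  dwarf white-flowered: (43 − 43.4375)² / 43.4375 = 0.0044
χ² = 0.0029 + 0.0132 + 0.0036 + 0.0044 = 0.0241 ≈ 0.024
Degrees of freedom = 4 − 1 = 3; critical value at α = 0.05 is 7.815.
Since 0.024 < 7.815, we fail to reject the null hypothesis — the data are consistent with the 9:3:3:1 ratio.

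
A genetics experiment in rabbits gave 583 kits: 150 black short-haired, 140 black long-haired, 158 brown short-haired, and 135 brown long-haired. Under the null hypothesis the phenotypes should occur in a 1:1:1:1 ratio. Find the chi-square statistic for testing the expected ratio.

Under the 1:1:1:1 hypothesis (Σ ratio = 4, N = 583):
  black short-haired: 583 × 1/4 = 145.75
  black long-haired: 583 × 1/4 = 145.75
  brown short-haired: 583 × 1/4 = 145.75
  brown long-haired: 583 × 1/4 = 145.75
χ² = Σ (O − E)² / E
  black short-haired: (150 − 145.75)² / 145.75 = 0.1239
  black long-haired: (140 − 145.75)² / 145.75 = 0.2268
  brown short-haired: (158 − 145.75)² / 145.75 = 1.0296
  brown long-haired: (135 − 145.75)² / 145.75 = 0.7929
χ² = 0.1239 + 0.2268 + 1.0296 + 0.7929 = 2.1732 ≈ 2.173

2.173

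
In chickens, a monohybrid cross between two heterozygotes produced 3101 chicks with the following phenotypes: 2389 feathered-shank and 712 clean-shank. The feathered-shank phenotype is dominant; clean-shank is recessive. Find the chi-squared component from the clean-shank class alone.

For a monohybrid cross between heterozygotes with complete dominance, the expected phenotypic ratio is 3:1.
The 3:1 ratio has 4 parts, so with N = 3101 the expected counts are:
  feathered-shank: 3101 × 3/4 = 2325.75
  clean-shank: 3101 × 1/4 = 775.25
Contribution of clean-shank: (712 − 775.25)² / 775.25 = 5.1604

5.160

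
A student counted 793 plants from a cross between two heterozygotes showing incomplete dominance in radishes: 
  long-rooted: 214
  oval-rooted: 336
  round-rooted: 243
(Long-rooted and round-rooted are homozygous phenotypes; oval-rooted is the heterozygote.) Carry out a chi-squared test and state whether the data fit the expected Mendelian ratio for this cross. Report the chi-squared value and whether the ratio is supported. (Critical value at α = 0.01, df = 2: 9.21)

20.584; not consistent

With incomplete dominance, a heterozygote × heterozygote cross gives a 1:2:1 phenotypic ratio.
The 1:2:1 ratio has 4 parts, so with N = 793 the expected counts are:
  long-rooted: 793 × 1/4 = 198.25
  oval-rooted: 793 × 2/4 = 396.5
  round-rooted: 793 × 1/4 = 198.25
χ² = Σ (O − E)² / E
  long-rooted: (214 − 198.25)² / 198.25 = 1.2513
  oval-rooted: (336 − 396.5)² / 396.5 = 9.2314
  round-rooted: (243 − 198.25)² / 198.25 = 10.1012
χ² = 1.2513 + 9.2314 + 10.1012 = 20.5839 ≈ 20.584
Degrees of freedom = 3 − 1 = 2; critical value at α = 0.01 is 9.21.
Since 20.584 > 9.21, we reject the null hypothesis — the data do not fit the 1:2:1 ratio.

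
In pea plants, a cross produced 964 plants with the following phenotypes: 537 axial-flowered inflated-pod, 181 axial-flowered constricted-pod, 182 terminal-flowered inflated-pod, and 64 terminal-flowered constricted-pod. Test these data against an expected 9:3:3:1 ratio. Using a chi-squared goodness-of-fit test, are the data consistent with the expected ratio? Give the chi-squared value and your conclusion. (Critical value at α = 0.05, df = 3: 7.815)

0.293; consistent

Total ratio parts = 16. Expected numbers out of 964:
  axial-flowered inflated-pod: 964 × 9/16 = 542.25
  axial-flowered constricted-pod: 964 × 3/16 = 180.75
  terminal-flowered inflated-pod: 964 × 3/16 = 180.75
  terminal-flowered constricted-pod: 964 × 1/16 = 60.25
χ² = Σ (O − E)² / E
  axial-flowered inflated-pod: (537 − 542.25)² / 542.25 = 0.0508
  axial-flowered constricted-pod: (181 − 180.75)² / 180.75 = 0.0003
  terminal-flowered inflated-pod: (182 − 180.75)² / 180.75 = 0.0086
  terminal-flowered constricted-pod: (64 − 60.25)² / 60.25 = 0.2334
χ² = 0.0508 + 0.0003 + 0.0086 + 0.2334 = 0.2931 ≈ 0.293
Degrees of freedom = 4 − 1 = 3; critical value at α = 0.05 is 7.815.
Since 0.293 < 7.815, we fail to reject the null hypothesis — the data are consistent with the 9:3:3:1 ratio.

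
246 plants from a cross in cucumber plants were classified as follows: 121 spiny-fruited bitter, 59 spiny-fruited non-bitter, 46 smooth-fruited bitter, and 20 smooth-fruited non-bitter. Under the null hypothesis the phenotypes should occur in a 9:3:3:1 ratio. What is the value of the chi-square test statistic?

7.167

Total ratio parts = 16. Expected numbers out of 246:
  spiny-fruited bitter: 246 × 9/16 = 138.375
  spiny-fruited non-bitter: 246 × 3/16 = 46.125
  smooth-fruited bitter: 246 × 3/16 = 46.125
  smooth-fruited non-bitter: 246 × 1/16 = 15.375
χ² = Σ (O − E)² / E
  spiny-fruited bitter: (121 − 138.375)² / 138.375 = 2.1817
  spiny-fruited non-bitter: (59 − 46.125)² / 46.125 = 3.5938
  smooth-fruited bitter: (46 − 46.125)² / 46.125 = 0.0003
  smooth-fruited non-bitter: (20 − 15.375)² / 15.375 = 1.3913
χ² = 2.1817 + 3.5938 + 0.0003 + 1.3913 = 7.1671 ≈ 7.167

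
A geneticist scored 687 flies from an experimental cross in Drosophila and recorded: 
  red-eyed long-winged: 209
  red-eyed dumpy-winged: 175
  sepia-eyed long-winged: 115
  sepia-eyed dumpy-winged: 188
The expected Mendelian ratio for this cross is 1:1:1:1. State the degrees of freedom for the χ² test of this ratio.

A goodness-of-fit test with 4 phenotype classes has df = 4 − 1 = 3.

3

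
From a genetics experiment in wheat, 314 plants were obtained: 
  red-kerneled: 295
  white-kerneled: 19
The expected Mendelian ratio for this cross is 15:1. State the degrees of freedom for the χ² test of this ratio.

A goodness-of-fit test with 2 phenotype classes has df = 2 − 1 = 1.

1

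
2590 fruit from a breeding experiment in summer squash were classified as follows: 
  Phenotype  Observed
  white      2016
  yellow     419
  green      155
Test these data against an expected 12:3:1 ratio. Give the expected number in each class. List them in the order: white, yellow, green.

1942.5, 485.625, 161.875

Total ratio parts = 16. Expected numbers out of 2590:
  white: 2590 × 12/16 = 1942.5
  yellow: 2590 × 3/16 = 485.625
  green: 2590 × 1/16 = 161.875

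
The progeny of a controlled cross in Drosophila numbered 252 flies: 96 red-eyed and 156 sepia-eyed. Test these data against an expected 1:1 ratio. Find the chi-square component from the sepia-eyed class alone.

7.143

Expected counts for N = 252 under a 1:1 ratio (total parts = 2):
  red-eyed: 252 × 1/2 = 126
  sepia-eyed: 252 × 1/2 = 126
Contribution of sepia-eyed: (156 − 126)² / 126 = 7.1429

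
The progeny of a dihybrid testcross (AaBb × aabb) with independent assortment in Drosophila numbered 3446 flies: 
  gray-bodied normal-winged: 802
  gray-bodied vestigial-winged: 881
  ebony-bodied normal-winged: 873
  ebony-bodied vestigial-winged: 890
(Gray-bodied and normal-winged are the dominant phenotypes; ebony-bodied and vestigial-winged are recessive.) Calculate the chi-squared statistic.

5.647

A dihybrid testcross with independent assortment gives a 1:1:1:1 ratio.
Under the 1:1:1:1 hypothesis (Σ ratio = 4, N = 3446):
  gray-bodied normal-winged: 3446 × 1/4 = 861.5
  gray-bodied vestigial-winged: 3446 × 1/4 = 861.5
  ebony-bodied normal-winged: 3446 × 1/4 = 861.5
  ebony-bodied vestigial-winged: 3446 × 1/4 = 861.5
χ² = Σ (O − E)² / E
  gray-bodied normal-winged: (802 − 861.5)² / 861.5 = 4.1094
  gray-bodied vestigial-winged: (881 − 861.5)² / 861.5 = 0.4414
  ebony-bodied normal-winged: (873 − 861.5)² / 861.5 = 0.1535
  ebony-bodied vestigial-winged: (890 − 861.5)² / 861.5 = 0.9428
χ² = 4.1094 + 0.4414 + 0.1535 + 0.9428 = 5.6471 ≈ 5.647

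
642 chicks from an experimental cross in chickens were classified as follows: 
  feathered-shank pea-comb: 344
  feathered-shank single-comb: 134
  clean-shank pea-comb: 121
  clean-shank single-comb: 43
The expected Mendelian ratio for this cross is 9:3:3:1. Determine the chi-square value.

The 9:3:3:1 ratio has 16 parts, so with N = 642 the expected counts are:
  feathered-shank pea-comb: 642 × 9/16 = 361.125
  feathered-shank single-comb: 642 × 3/16 = 120.375
  clean-shank pea-comb: 642 × 3/16 = 120.375
  clean-shank single-comb: 642 × 1/16 = 40.125
χ² = Σ (O − E)² / E
  feathered-shank pea-comb: (344 − 361.125)² / 361.125 = 0.8121
  feathered-shank single-comb: (134 − 120.375)² / 120.375 = 1.5422
  clean-shank pea-comb: (121 − 120.375)² / 120.375 = 0.0032
  clean-shank single-comb: (43 − 40.125)² / 40.125 = 0.2060
χ² = 0.8121 + 1.5422 + 0.0032 + 0.2060 = 2.5635 ≈ 2.564

2.564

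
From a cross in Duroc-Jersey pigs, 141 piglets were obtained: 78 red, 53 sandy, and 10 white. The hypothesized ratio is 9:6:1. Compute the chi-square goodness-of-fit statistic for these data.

Total ratio parts = 16. Expected numbers out of 141:
  red: 141 × 9/16 = 79.3125
  sandy: 141 × 6/16 = 52.875
  white: 141 × 1/16 = 8.8125
χ² = Σ (O − E)² / E
  red: (78 − 79.3125)² / 79.3125 = 0.0217
  sandy: (53 − 52.875)² / 52.875 = 0.0003
  white: (10 − 8.8125)² / 8.8125 = 0.1600
χ² = 0.0217 + 0.0003 + 0.1600 = 0.182

0.182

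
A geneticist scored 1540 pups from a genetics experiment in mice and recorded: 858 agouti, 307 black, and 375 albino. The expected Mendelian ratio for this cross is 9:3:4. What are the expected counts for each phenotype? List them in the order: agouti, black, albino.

866.25, 288.75, 385

The 9:3:4 ratio has 16 parts, so with N = 1540 the expected counts are:
  agouti: 1540 × 9/16 = 866.25
  black: 1540 × 3/16 = 288.75
  albino: 1540 × 4/16 = 385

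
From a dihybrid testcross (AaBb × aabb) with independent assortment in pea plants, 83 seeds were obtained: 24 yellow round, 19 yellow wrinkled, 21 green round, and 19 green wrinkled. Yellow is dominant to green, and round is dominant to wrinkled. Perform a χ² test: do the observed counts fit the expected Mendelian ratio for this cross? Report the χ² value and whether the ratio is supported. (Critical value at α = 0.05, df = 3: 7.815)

0.807; consistent

A dihybrid testcross with independent assortment gives a 1:1:1:1 ratio.
Under the 1:1:1:1 hypothesis (Σ ratio = 4, N = 83):
  yellow round: 83 × 1/4 = 20.75
  yellow wrinkled: 83 × 1/4 = 20.75
  green round: 83 × 1/4 = 20.75
  green wrinkled: 83 × 1/4 = 20.75
χ² = Σ (O − E)² / E
  yellow round: (24 − 20.75)² / 20.75 = 0.5090
  yellow wrinkled: (19 − 20.75)² / 20.75 = 0.1476
  green round: (21 − 20.75)² / 20.75 = 0.0030
  green wrinkled: (19 − 20.75)² / 20.75 = 0.1476
χ² = 0.5090 + 0.1476 + 0.0030 + 0.1476 = 0.8072 ≈ 0.807
Degrees of freedom = 4 − 1 = 3; critical value at α = 0.05 is 7.815.
Since 0.807 < 7.815, we fail to reject the null hypothesis — the data are consistent with the 1:1:1:1 ratio.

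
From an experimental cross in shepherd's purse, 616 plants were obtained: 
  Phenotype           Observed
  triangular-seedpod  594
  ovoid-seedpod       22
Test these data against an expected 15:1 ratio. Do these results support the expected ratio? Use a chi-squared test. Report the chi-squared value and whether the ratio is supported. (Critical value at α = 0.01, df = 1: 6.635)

Total ratio parts = 16. Expected numbers out of 616:
  triangular-seedpod: 616 × 15/16 = 577.5
  ovoid-seedpod: 616 × 1/16 = 38.5
χ² = Σ (O − E)² / E
  triangular-seedpod: (594 − 577.5)² / 577.5 = 0.4714
  ovoid-seedpod: (22 − 38.5)² / 38.5 = 7.0714
χ² = 0.4714 + 7.0714 = 7.5428 ≈ 7.543
Degrees of freedom = 2 − 1 = 1; critical value at α = 0.01 is 6.635.
Since 7.543 > 6.635, we reject the null hypothesis — the data do not fit the 15:1 ratio.

7.543; not consistent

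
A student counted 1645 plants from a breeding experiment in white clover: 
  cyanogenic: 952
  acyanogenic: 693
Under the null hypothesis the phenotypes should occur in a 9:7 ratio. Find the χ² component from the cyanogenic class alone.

0.770

The 9:7 ratio has 16 parts, so with N = 1645 the expected counts are:
  cyanogenic: 1645 × 9/16 = 925.3125
  acyanogenic: 1645 × 7/16 = 719.6875
Contribution of cyanogenic: (952 − 925.3125)² / 925.3125 = 0.7697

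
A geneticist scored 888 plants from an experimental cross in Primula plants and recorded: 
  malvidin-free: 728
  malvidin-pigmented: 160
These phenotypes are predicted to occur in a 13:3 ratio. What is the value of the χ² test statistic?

Under the 13:3 hypothesis (Σ ratio = 16, N = 888):
  malvidin-free: 888 × 13/16 = 721.5
  malvidin-pigmented: 888 × 3/16 = 166.5
χ² = Σ (O − E)² / E
  malvidin-free: (728 − 721.5)² / 721.5 = 0.0586
  malvidin-pigmented: (160 − 166.5)² / 166.5 = 0.2538
χ² = 0.0586 + 0.2538 = 0.3124 ≈ 0.312

0.312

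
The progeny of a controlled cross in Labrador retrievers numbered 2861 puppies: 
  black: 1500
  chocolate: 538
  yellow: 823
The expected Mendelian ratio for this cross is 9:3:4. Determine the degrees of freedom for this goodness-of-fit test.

2

A goodness-of-fit test with 3 phenotype classes has df = 3 − 1 = 2.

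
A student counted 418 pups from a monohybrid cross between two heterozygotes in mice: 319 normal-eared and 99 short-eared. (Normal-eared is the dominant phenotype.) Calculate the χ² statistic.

0.386

For a monohybrid cross between heterozygotes with complete dominance, the expected phenotypic ratio is 3:1.
Total ratio parts = 4. Expected numbers out of 418:
  normal-eared: 418 × 3/4 = 313.5
  short-eared: 418 × 1/4 = 104.5
χ² = Σ (O − E)² / E
  normal-eared: (319 − 313.5)² / 313.5 = 0.0965
  short-eared: (99 − 104.5)² / 104.5 = 0.2895
χ² = 0.0965 + 0.2895 = 0.386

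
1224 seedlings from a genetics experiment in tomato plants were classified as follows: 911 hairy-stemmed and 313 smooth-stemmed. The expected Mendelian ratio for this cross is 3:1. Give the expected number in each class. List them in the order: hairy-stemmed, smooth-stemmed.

The 3:1 ratio has 4 parts, so with N = 1224 the expected counts are:
  hairy-stemmed: 1224 × 3/4 = 918
  smooth-stemmed: 1224 × 1/4 = 306

918, 306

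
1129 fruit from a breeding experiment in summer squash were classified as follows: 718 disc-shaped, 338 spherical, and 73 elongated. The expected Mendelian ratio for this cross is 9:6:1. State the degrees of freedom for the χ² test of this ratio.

2

A goodness-of-fit test with 3 phenotype classes has df = 3 − 1 = 2.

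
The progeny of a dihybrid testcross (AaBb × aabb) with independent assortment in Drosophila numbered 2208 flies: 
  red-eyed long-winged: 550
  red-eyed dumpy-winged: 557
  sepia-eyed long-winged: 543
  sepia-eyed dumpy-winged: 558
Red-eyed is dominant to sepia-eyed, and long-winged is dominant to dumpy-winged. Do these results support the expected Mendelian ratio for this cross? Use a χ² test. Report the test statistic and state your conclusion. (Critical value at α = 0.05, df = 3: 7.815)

A dihybrid testcross with independent assortment gives a 1:1:1:1 ratio.
Expected counts for N = 2208 under a 1:1:1:1 ratio (total parts = 4):
  red-eyed long-winged: 2208 × 1/4 = 552
  red-eyed dumpy-winged: 2208 × 1/4 = 552
  sepia-eyed long-winged: 2208 × 1/4 = 552
  sepia-eyed dumpy-winged: 2208 × 1/4 = 552
χ² = Σ (O − E)² / E
  red-eyed long-winged: (550 − 552)² / 552 = 0.0072
  red-eyed dumpy-winged: (557 − 552)² / 552 = 0.0453
  sepia-eyed long-winged: (543 − 552)² / 552 = 0.1467
  sepia-eyed dumpy-winged: (558 − 552)² / 552 = 0.0652
χ² = 0.0072 + 0.0453 + 0.1467 + 0.0652 = 0.2644 ≈ 0.264
Degrees of freedom = 4 − 1 = 3; critical value at α = 0.05 is 7.815.
Since 0.264 < 7.815, we fail to reject the null hypothesis — the data are consistent with the 1:1:1:1 ratio.

0.264; consistent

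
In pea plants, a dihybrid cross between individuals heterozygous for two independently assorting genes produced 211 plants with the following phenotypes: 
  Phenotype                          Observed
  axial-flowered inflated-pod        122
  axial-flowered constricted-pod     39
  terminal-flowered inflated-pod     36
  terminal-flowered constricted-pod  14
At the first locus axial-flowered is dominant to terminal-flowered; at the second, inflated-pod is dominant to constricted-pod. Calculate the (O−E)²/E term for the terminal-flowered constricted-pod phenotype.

A dihybrid F₂ with independent assortment and complete dominance at both loci gives a 9:3:3:1 phenotypic ratio.
Expected counts for N = 211 under a 9:3:3:1 ratio (total parts = 16):
  axial-flowered inflated-pod: 211 × 9/16 = 118.6875
  axial-flowered constricted-pod: 211 × 3/16 = 39.5625
  terminal-flowered inflated-pod: 211 × 3/16 = 39.5625
  terminal-flowered constricted-pod: 211 × 1/16 = 13.1875
Contribution of terminal-flowered constricted-pod: (14 − 13.1875)² / 13.1875 = 0.0501

0.050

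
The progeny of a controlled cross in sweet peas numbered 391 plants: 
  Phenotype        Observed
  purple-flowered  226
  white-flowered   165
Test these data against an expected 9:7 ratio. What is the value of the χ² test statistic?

0.382

Under the 9:7 hypothesis (Σ ratio = 16, N = 391):
  purple-flowered: 391 × 9/16 = 219.9375
  white-flowered: 391 × 7/16 = 171.0625
χ² = Σ (O − E)² / E
  purple-flowered: (226 − 219.9375)² / 219.9375 = 0.1671
  white-flowered: (165 − 171.0625)² / 171.0625 = 0.2149
χ² = 0.1671 + 0.2149 = 0.382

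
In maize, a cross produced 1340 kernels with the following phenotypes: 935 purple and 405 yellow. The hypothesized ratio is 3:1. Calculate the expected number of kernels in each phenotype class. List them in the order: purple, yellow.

Total ratio parts = 4. Expected numbers out of 1340:
  purple: 1340 × 3/4 = 1005
  yellow: 1340 × 1/4 = 335

1005, 335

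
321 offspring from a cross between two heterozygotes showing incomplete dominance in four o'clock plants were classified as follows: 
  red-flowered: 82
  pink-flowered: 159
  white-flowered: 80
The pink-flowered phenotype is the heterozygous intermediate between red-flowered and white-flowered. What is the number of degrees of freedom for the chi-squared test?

With incomplete dominance, a heterozygote × heterozygote cross gives a 1:2:1 phenotypic ratio.
A goodness-of-fit test with 3 phenotype classes has df = 3 − 1 = 2.

2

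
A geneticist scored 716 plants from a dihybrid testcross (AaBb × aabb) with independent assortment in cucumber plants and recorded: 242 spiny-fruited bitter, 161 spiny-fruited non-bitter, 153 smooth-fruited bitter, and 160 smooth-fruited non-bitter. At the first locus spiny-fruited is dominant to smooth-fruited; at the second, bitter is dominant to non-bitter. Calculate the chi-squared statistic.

29.777

A dihybrid testcross with independent assortment gives a 1:1:1:1 ratio.
Under the 1:1:1:1 hypothesis (Σ ratio = 4, N = 716):
  spiny-fruited bitter: 716 × 1/4 = 179
  spiny-fruited non-bitter: 716 × 1/4 = 179
  smooth-fruited bitter: 716 × 1/4 = 179
  smooth-fruited non-bitter: 716 × 1/4 = 179
χ² = Σ (O − E)² / E
  spiny-fruited bitter: (242 − 179)² / 179 = 22.1732
  spiny-fruited non-bitter: (161 − 179)² / 179 = 1.8101
  smooth-fruited bitter: (153 − 179)² / 179 = 3.7765
  smooth-fruited non-bitter: (160 − 179)² / 179 = 2.0168
χ² = 22.1732 + 1.8101 + 3.7765 + 2.0168 = 29.7766 ≈ 29.777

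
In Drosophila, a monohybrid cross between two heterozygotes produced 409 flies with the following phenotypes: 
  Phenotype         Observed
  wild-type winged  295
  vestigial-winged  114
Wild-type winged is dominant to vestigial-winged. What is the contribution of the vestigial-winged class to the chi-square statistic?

1.350

For a monohybrid cross between heterozygotes with complete dominance, the expected phenotypic ratio is 3:1.
Total ratio parts = 4. Expected numbers out of 409:
  wild-type winged: 409 × 3/4 = 306.75
  vestigial-winged: 409 × 1/4 = 102.25
Contribution of vestigial-winged: (114 − 102.25)² / 102.25 = 1.3502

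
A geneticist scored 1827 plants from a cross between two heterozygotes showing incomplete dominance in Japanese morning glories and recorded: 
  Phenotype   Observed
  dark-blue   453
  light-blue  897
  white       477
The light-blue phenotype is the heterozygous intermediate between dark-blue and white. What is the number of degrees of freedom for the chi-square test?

2

With incomplete dominance, a heterozygote × heterozygote cross gives a 1:2:1 phenotypic ratio.
A goodness-of-fit test with 3 phenotype classes has df = 3 − 1 = 2.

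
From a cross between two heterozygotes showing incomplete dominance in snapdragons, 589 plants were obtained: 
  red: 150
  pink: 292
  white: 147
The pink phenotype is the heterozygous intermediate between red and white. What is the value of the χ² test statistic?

With incomplete dominance, a heterozygote × heterozygote cross gives a 1:2:1 phenotypic ratio.
Expected counts for N = 589 under a 1:2:1 ratio (total parts = 4):
  red: 589 × 1/4 = 147.25
  pink: 589 × 2/4 = 294.5
  white: 589 × 1/4 = 147.25
χ² = Σ (O − E)² / E
  red: (150 − 147.25)² / 147.25 = 0.0514
  pink: (292 − 294.5)² / 294.5 = 0.0212
  white: (147 − 147.25)² / 147.25 = 0.0004
χ² = 0.0514 + 0.0212 + 0.0004 = 0.073

0.073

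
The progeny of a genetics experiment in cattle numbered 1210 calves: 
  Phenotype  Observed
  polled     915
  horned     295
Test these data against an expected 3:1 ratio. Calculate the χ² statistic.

0.248

Expected counts for N = 1210 under a 3:1 ratio (total parts = 4):
  polled: 1210 × 3/4 = 907.5
  horned: 1210 × 1/4 = 302.5
χ² = Σ (O − E)² / E
  polled: (915 − 907.5)² / 907.5 = 0.0620
  horned: (295 − 302.5)² / 302.5 = 0.1860
χ² = 0.0620 + 0.1860 = 0.248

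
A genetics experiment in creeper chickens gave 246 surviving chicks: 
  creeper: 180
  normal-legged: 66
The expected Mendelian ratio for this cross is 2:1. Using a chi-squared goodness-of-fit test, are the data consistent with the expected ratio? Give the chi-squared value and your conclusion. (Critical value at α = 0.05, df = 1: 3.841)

Expected counts for N = 246 under a 2:1 ratio (total parts = 3):
  creeper: 246 × 2/3 = 164
  normal-legged: 246 × 1/3 = 82
χ² = Σ (O − E)² / E
  creeper: (180 − 164)² / 164 = 1.5610
  normal-legged: (66 − 82)² / 82 = 3.1220
χ² = 1.5610 + 3.1220 = 4.683
Degrees of freedom = 2 − 1 = 1; critical value at α = 0.05 is 3.841.
Since 4.683 > 3.841, we reject the null hypothesis — the data do not fit the 2:1 ratio.

4.683; not consistent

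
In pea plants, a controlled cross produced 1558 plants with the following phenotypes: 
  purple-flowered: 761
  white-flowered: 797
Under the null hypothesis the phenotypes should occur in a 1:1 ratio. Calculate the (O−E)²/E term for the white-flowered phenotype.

The 1:1 ratio has 2 parts, so with N = 1558 the expected counts are:
  purple-flowered: 1558 × 1/2 = 779
  white-flowered: 1558 × 1/2 = 779
Contribution of white-flowered: (797 − 779)² / 779 = 0.4159

0.416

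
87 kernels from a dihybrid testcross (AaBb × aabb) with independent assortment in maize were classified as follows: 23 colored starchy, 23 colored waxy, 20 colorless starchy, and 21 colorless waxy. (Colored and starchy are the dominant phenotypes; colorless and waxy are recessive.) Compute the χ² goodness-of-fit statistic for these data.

A dihybrid testcross with independent assortment gives a 1:1:1:1 ratio.
Total ratio parts = 4. Expected numbers out of 87:
  colored starchy: 87 × 1/4 = 21.75
  colored waxy: 87 × 1/4 = 21.75
  colorless starchy: 87 × 1/4 = 21.75
  colorless waxy: 87 × 1/4 = 21.75
χ² = Σ (O − E)² / E
  colored starchy: (23 − 21.75)² / 21.75 = 0.0718
  colored waxy: (23 − 21.75)² / 21.75 = 0.0718
  colorless starchy: (20 − 21.75)² / 21.75 = 0.1408
  colorless waxy: (21 − 21.75)² / 21.75 = 0.0259
χ² = 0.0718 + 0.0718 + 0.1408 + 0.0259 = 0.3103 ≈ 0.310

0.310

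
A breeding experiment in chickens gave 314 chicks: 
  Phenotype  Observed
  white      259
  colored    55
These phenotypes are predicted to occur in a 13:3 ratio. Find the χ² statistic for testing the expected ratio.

0.314

The 13:3 ratio has 16 parts, so with N = 314 the expected counts are:
  white: 314 × 13/16 = 255.125
  colored: 314 × 3/16 = 58.875
χ² = Σ (O − E)² / E
  white: (259 − 255.125)² / 255.125 = 0.0589
  colored: (55 − 58.875)² / 58.875 = 0.2550
χ² = 0.0589 + 0.2550 = 0.3139 ≈ 0.314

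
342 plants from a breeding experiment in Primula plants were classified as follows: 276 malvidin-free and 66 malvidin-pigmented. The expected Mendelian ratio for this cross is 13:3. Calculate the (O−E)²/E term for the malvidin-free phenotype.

Under the 13:3 hypothesis (Σ ratio = 16, N = 342):
  malvidin-free: 342 × 13/16 = 277.875
  malvidin-pigmented: 342 × 3/16 = 64.125
Contribution of malvidin-free: (276 − 277.875)² / 277.875 = 0.0127

0.013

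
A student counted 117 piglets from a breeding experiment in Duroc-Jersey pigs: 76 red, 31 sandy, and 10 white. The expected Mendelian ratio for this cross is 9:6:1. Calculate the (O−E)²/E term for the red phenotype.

1.577

Expected counts for N = 117 under a 9:6:1 ratio (total parts = 16):
  red: 117 × 9/16 = 65.8125
  sandy: 117 × 6/16 = 43.875
  white: 117 × 1/16 = 7.3125
Contribution of red: (76 − 65.8125)² / 65.8125 = 1.5770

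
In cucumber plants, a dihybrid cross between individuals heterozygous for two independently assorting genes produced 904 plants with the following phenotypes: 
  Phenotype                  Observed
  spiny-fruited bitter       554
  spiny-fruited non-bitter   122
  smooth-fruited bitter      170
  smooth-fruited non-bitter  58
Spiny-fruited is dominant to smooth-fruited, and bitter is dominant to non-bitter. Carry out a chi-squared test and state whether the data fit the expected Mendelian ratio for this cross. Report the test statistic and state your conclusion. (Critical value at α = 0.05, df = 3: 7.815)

A dihybrid F₂ with independent assortment and complete dominance at both loci gives a 9:3:3:1 phenotypic ratio.
Under the 9:3:3:1 hypothesis (Σ ratio = 16, N = 904):
  spiny-fruited bitter: 904 × 9/16 = 508.5
  spiny-fruited non-bitter: 904 × 3/16 = 169.5
  smooth-fruited bitter: 904 × 3/16 = 169.5
  smooth-fruited non-bitter: 904 × 1/16 = 56.5
χ² = Σ (O − E)² / E
  spiny-fruited bitter: (554 − 508.5)² / 508.5 = 4.0713
  spiny-fruited non-bitter: (122 − 169.5)² / 169.5 = 13.3112
  smooth-fruited bitter: (170 − 169.5)² / 169.5 = 0.0015
  smooth-fruited non-bitter: (58 − 56.5)² / 56.5 = 0.0398
χ² = 4.0713 + 13.3112 + 0.0015 + 0.0398 = 17.4238 ≈ 17.424
Degrees of freedom = 4 − 1 = 3; critical value at α = 0.05 is 7.815.
Since 17.424 > 7.815, we reject the null hypothesis — the data do not fit the 9:3:3:1 ratio.

17.424; not consistent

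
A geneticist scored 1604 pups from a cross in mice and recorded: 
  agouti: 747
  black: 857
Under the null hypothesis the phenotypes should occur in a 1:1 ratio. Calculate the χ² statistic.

7.544

The 1:1 ratio has 2 parts, so with N = 1604 the expected counts are:
  agouti: 1604 × 1/2 = 802
  black: 1604 × 1/2 = 802
χ² = Σ (O − E)² / E
  agouti: (747 − 802)² / 802 = 3.7718
  black: (857 − 802)² / 802 = 3.7718
χ² = 3.7718 + 3.7718 = 7.5436 ≈ 7.544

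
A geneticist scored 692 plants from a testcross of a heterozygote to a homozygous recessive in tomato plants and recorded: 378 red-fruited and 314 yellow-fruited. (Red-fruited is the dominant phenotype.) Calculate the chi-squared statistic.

5.919

A testcross of a heterozygote (Aa × aa) gives a 1:1 phenotypic ratio.
Under the 1:1 hypothesis (Σ ratio = 2, N = 692):
  red-fruited: 692 × 1/2 = 346
  yellow-fruited: 692 × 1/2 = 346
χ² = Σ (O − E)² / E
  red-fruited: (378 − 346)² / 346 = 2.9595
  yellow-fruited: (314 − 346)² / 346 = 2.9595
χ² = 2.9595 + 2.9595 = 5.919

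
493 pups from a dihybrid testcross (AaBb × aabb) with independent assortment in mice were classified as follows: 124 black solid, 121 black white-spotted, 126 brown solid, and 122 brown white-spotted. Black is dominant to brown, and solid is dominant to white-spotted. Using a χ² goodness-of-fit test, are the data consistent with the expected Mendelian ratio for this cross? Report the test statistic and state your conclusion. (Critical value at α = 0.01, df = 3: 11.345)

0.120; consistent

A dihybrid testcross with independent assortment gives a 1:1:1:1 ratio.
The 1:1:1:1 ratio has 4 parts, so with N = 493 the expected counts are:
  black solid: 493 × 1/4 = 123.25
  black white-spotted: 493 × 1/4 = 123.25
  brown solid: 493 × 1/4 = 123.25
  brown white-spotted: 493 × 1/4 = 123.25
χ² = Σ (O − E)² / E
  black solid: (124 − 123.25)² / 123.25 = 0.0046
  black white-spotted: (121 − 123.25)² / 123.25 = 0.0411
  brown solid: (126 − 123.25)² / 123.25 = 0.0614
  brown white-spotted: (122 − 123.25)² / 123.25 = 0.0127
χ² = 0.0046 + 0.0411 + 0.0614 + 0.0127 = 0.1198 ≈ 0.120
Degrees of freedom = 4 − 1 = 3; critical value at α = 0.01 is 11.345.
Since 0.120 < 11.345, we fail to reject the null hypothesis — the data are consistent with the 1:1:1:1 ratio.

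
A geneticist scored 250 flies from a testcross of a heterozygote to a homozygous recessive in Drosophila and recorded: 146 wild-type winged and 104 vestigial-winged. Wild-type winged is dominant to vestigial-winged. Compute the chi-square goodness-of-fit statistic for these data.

A testcross of a heterozygote (Aa × aa) gives a 1:1 phenotypic ratio.
Expected counts for N = 250 under a 1:1 ratio (total parts = 2):
  wild-type winged: 250 × 1/2 = 125
  vestigial-winged: 250 × 1/2 = 125
χ² = Σ (O − E)² / E
  wild-type winged: (146 − 125)² / 125 = 3.5280
  vestigial-winged: (104 − 125)² / 125 = 3.5280
χ² = 3.5280 + 3.5280 = 7.056

7.056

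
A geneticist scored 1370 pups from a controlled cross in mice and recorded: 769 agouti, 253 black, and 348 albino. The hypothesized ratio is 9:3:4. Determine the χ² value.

0.150

The 9:3:4 ratio has 16 parts, so with N = 1370 the expected counts are:
  agouti: 1370 × 9/16 = 770.625
  black: 1370 × 3/16 = 256.875
  albino: 1370 × 4/16 = 342.5
χ² = Σ (O − E)² / E
  agouti: (769 − 770.625)² / 770.625 = 0.0034
  black: (253 − 256.875)² / 256.875 = 0.0585
  albino: (348 − 342.5)² / 342.5 = 0.0883
χ² = 0.0034 + 0.0585 + 0.0883 = 0.1502 ≈ 0.150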